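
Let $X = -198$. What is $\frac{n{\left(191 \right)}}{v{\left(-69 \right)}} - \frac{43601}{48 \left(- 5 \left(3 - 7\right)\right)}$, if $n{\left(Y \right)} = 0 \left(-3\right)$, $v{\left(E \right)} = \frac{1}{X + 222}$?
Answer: $- \frac{43601}{960} \approx -45.418$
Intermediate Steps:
$v{\left(E \right)} = \frac{1}{24}$ ($v{\left(E \right)} = \frac{1}{-198 + 222} = \frac{1}{24}$)
$n{\left(Y \right)} = 0$
$\frac{n{\left(191 \right)}}{v{\left(-69 \right)}} - \frac{43601}{48 \left(- 5 \left(3 - 7\right)\right)} = 0 \frac{1}{\frac{1}{24}} - \frac{43601}{48 \left(- 5 \left(3 - 7\right)\right)} = 0 \cdot 24 - \frac{43601}{48 \left(\left(-5\right) \left(-4\right)\right)} = 0 - \frac{43601}{48 \cdot 20} = 0 - \frac{43601}{960} = - \frac{43601}{960}$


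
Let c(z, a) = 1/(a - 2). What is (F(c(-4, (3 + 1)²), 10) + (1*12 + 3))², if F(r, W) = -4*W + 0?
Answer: 625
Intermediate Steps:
c(z, a) = 1/(-2 + a)
F(r, W) = -4*W
(F(c(-4, (3 + 1)²), 10) + (1*12 + 3))² = (-4*10 + (1*12 + 3))² = (-40 + (12 + 3))² = (-40 + 15)² = (-25)² = 625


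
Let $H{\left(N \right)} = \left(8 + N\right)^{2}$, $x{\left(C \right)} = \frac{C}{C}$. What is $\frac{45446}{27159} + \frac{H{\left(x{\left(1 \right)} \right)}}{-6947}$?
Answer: $\frac{313513483}{188673573} \approx 1.6617$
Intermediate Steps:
$x{\left(C \right)} = 1$
$\frac{45446}{27159} + \frac{H{\left(x{\left(1 \right)} \right)}}{-6947} = \frac{45446}{27159} + \frac{\left(8 + 1\right)^{2}}{-6947} = 45446 \cdot \frac{1}{27159} + 9^{2} \left(- \frac{1}{6947}\right) = \frac{45446}{27159} + 81 \left(- \frac{1}{6947}\right) = \frac{45446}{27159} - \frac{81}{6947} = \frac{313513483}{188673573}$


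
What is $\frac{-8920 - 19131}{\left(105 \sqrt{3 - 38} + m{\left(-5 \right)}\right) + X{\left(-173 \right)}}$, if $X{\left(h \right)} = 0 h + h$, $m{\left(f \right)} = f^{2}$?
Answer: $\frac{4151548}{407779} + \frac{2945355 i \sqrt{35}}{407779} \approx 10.181 + 42.731 i$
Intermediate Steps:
$X{\left(h \right)} = h$ ($X{\left(h \right)} = 0 + h = h$)
$\frac{-8920 - 19131}{\left(105 \sqrt{3 - 38} + m{\left(-5 \right)}\right) + X{\left(-173 \right)}} = \frac{-8920 - 19131}{\left(105 \sqrt{3 - 38} + \left(-5\right)^{2}\right) - 173} = - \frac{28051}{\left(105 \sqrt{-35} + 25\right) - 173} = - \frac{28051}{\left(105 i \sqrt{35} + 25\right) - 173} = - \frac{28051}{\left(25 + 105 i \sqrt{35}\right) - 173} = - \frac{28051}{-148 + 105 i \sqrt{35}}$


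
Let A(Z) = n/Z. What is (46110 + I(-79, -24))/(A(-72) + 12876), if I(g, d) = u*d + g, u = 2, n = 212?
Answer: 827694/231715 ≈ 3.5720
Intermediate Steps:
I(g, d) = g + 2*d (I(g, d) = 2*d + g = g + 2*d)
A(Z) = 212/Z
(46110 + I(-79, -24))/(A(-72) + 12876) = (46110 + (-79 + 2*(-24)))/(212/(-72) + 12876) = (46110 + (-79 - 48))/(212*(-1/72) + 12876) = (46110 - 127)/(-53/18 + 12876) = 45983/(231715/18) = 45983*(18/231715) = 827694/231715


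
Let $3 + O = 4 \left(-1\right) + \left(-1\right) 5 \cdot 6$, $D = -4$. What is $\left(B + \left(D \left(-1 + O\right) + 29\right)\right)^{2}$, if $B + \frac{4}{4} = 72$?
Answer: $63504$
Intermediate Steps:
$B = 71$ ($B = -1 + 72 = 71$)
$O = -37$ ($O = -3 + \left(4 \left(-1\right) + \left(-1\right) 5 \cdot 6\right) = -3 - 34 = -37$)
$\left(B + \left(D \left(-1 + O\right) + 29\right)\right)^{2} = \left(71 - \left(-29 + 4 \left(-1 - 37\right)\right)\right)^{2} = \left(71 + \left(\left(-4\right) \left(-38\right) + 29\right)\right)^{2} = \left(71 + \left(152 + 29\right)\right)^{2} = \left(71 + 181\right)^{2} = 252^{2} = 63504$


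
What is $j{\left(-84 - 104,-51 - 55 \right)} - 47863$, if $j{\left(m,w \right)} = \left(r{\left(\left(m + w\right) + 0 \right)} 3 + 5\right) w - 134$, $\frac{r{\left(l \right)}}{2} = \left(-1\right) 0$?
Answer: $-48527$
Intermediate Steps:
$r{\left(l \right)} = 0$ ($r{\left(l \right)} = 2 \left(\left(-1\right) 0\right) = 2 \cdot 0 = 0$)
$j{\left(m,w \right)} = -134 + 5 w$ ($j{\left(m,w \right)} = \left(0 \cdot 3 + 5\right) w - 134 = \left(0 + 5\right) w - 134 = 5 w - 134 = -134 + 5 w$)
$j{\left(-84 - 104,-51 - 55 \right)} - 47863 = \left(-134 + 5 \left(-51 - 55\right)\right) - 47863 = \left(-134 + 5 \left(-106\right)\right) - 47863 = \left(-134 - 530\right) - 47863 = -664 - 47863 = -48527$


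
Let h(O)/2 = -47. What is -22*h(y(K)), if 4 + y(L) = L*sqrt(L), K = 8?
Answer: 2068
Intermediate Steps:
y(L) = -4 + L**(3/2) (y(L) = -4 + L*sqrt(L) = -4 + L**(3/2))
h(O) = -94 (h(O) = 2*(-47) = -94)
-22*h(y(K)) = -22*(-94) = 2068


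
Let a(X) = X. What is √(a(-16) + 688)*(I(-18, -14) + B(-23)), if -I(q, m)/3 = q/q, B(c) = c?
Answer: -104*√42 ≈ -674.00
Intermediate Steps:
I(q, m) = -3 (I(q, m) = -3*q/q = -3*1 = -3)
√(a(-16) + 688)*(I(-18, -14) + B(-23)) = √(-16 + 688)*(-3 - 23) = √672*(-26) = (4*√42)*(-26) = -104*√42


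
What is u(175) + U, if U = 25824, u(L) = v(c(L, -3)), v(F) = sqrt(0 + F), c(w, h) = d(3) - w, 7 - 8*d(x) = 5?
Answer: 25824 + I*sqrt(699)/2 ≈ 25824.0 + 13.219*I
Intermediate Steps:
d(x) = 1/4 (d(x) = 7/8 - 1/8*5 = 7/8 - 5/8 = 1/4)
c(w, h) = 1/4 - w
v(F) = sqrt(F)
u(L) = sqrt(1/4 - L)
u(175) + U = sqrt(1 - 4*175)/2 + 25824 = sqrt(1 - 700)/2 + 25824 = sqrt(-699)/2 + 25824 = (I*sqrt(699))/2 + 25824 = I*sqrt(699)/2 + 25824 = 25824 + I*sqrt(699)/2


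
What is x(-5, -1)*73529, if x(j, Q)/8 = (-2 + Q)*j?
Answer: 8823480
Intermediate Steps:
x(j, Q) = 8*j*(-2 + Q) (x(j, Q) = 8*((-2 + Q)*j) = 8*(j*(-2 + Q)) = 8*j*(-2 + Q))
x(-5, -1)*73529 = (8*(-5)*(-2 - 1))*73529 = (8*(-5)*(-3))*73529 = 120*73529 = 8823480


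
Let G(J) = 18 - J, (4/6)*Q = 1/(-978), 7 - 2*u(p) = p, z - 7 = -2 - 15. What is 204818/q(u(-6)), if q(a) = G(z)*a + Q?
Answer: 133541336/118663 ≈ 1125.4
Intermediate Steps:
z = -10 (z = 7 + (-2 - 15) = 7 - 17 = -10)
u(p) = 7/2 - p/2
Q = -1/652 (Q = (3/2)/(-978) = (3/2)*(-1/978) = -1/652 ≈ -0.0015337)
q(a) = -1/652 + 28*a (q(a) = (18 - 1*(-10))*a - 1/652 = (18 + 10)*a - 1/652 = 28*a - 1/652 = -1/652 + 28*a)
204818/q(u(-6)) = 204818/(-1/652 + 28*(7/2 - ½*(-6))) = 204818/(-1/652 + 28*(7/2 + 3)) = 204818/(-1/652 + 28*(13/2)) = 204818/(-1/652 + 182) = 204818/(118663/652) = 204818*(652/118663) = 133541336/118663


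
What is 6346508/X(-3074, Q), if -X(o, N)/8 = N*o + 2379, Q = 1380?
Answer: 1586627/8479482 ≈ 0.18711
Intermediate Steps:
X(o, N) = -19032 - 8*N*o (X(o, N) = -8*(N*o + 2379) = -8*(2379 + N*o) = -19032 - 8*N*o)
6346508/X(-3074, Q) = 6346508/(-19032 - 8*1380*(-3074)) = 6346508/(-19032 + 33936960) = 6346508/33917928 = 6346508*(1/33917928) = 1586627/8479482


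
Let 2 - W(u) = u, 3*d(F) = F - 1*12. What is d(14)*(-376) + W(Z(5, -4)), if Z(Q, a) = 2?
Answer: -752/3 ≈ -250.67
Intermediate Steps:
d(F) = -4 + F/3 (d(F) = (F - 1*12)/3 = (F - 12)/3 = (-12 + F)/3 = -4 + F/3)
W(u) = 2 - u
d(14)*(-376) + W(Z(5, -4)) = (-4 + (⅓)*14)*(-376) + (2 - 1*2) = (-4 + 14/3)*(-376) + (2 - 2) = (⅔)*(-376) + 0 = -752/3 + 0 = -752/3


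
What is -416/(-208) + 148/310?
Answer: 384/155 ≈ 2.4774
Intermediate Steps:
-416/(-208) + 148/310 = -416*(-1/208) + 148*(1/310) = 2 + 74/155 = 384/155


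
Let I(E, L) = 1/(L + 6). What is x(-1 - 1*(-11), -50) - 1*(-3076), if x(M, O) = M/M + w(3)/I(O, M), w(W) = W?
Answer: 3125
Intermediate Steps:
I(E, L) = 1/(6 + L)
x(M, O) = 19 + 3*M (x(M, O) = M/M + 3/(1/(6 + M)) = 1 + 3*(6 + M) = 1 + (18 + 3*M) = 19 + 3*M)
x(-1 - 1*(-11), -50) - 1*(-3076) = (19 + 3*(-1 - 1*(-11))) - 1*(-3076) = (19 + 3*(-1 + 11)) + 3076 = (19 + 3*10) + 3076 = (19 + 30) + 3076 = 49 + 3076 = 3125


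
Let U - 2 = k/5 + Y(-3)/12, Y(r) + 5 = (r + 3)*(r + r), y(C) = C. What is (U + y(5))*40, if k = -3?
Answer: 718/3 ≈ 239.33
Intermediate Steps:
Y(r) = -5 + 2*r*(3 + r) (Y(r) = -5 + (r + 3)*(r + r) = -5 + (3 + r)*(2*r) = -5 + 2*r*(3 + r))
U = 59/60 (U = 2 + (-3/5 + (-5 + 2*(-3)² + 6*(-3))/12) = 2 + (-3*⅕ + (-5 + 2*9 - 18)*(1/12)) = 2 + (-⅗ + (-5 + 18 - 18)*(1/12)) = 2 + (-⅗ - 5*1/12) = 2 + (-⅗ - 5/12) = 2 - 61/60 = 59/60 ≈ 0.98333)
(U + y(5))*40 = (59/60 + 5)*40 = (359/60)*40 = 718/3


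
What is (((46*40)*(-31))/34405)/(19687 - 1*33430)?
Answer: 11408/94565583 ≈ 0.00012064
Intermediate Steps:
(((46*40)*(-31))/34405)/(19687 - 1*33430) = ((1840*(-31))*(1/34405))/(19687 - 33430) = -57040*1/34405/(-13743) = -11408/6881*(-1/13743) = 11408/94565583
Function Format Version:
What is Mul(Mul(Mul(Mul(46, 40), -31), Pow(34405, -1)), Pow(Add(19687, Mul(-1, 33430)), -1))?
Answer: Rational(11408, 94565583) ≈ 0.00012064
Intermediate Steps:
Mul(Mul(Mul(Mul(46, 40), -31), Pow(34405, -1)), Pow(Add(19687, Mul(-1, 33430)), -1)) = Mul(Mul(Mul(1840, -31), Rational(1, 34405)), Pow(Add(19687, -33430), -1)) = Mul(Mul(-57040, Rational(1, 34405)), Pow(-13743, -1)) = Mul(Rational(-11408, 6881), Rational(-1, 13743)) = Rational(11408, 94565583)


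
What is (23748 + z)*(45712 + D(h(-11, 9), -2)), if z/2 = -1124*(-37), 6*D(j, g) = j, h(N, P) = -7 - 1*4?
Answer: 14662541582/3 ≈ 4.8875e+9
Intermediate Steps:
h(N, P) = -11 (h(N, P) = -7 - 4 = -11)
D(j, g) = j/6
z = 83176 (z = 2*(-1124*(-37)) = 2*41588 = 83176)
(23748 + z)*(45712 + D(h(-11, 9), -2)) = (23748 + 83176)*(45712 + (⅙)*(-11)) = 106924*(45712 - 11/6) = 106924*(274261/6) = 14662541582/3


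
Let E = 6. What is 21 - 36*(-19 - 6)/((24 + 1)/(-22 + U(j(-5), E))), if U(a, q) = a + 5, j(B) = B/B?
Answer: -555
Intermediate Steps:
j(B) = 1
U(a, q) = 5 + a
21 - 36*(-19 - 6)/((24 + 1)/(-22 + U(j(-5), E))) = 21 - 36*(-19 - 6)/((24 + 1)/(-22 + (5 + 1))) = 21 - (-900)/(25/(-22 + 6)) = 21 - (-900)/(25/(-16)) = 21 - (-900)/(25*(-1/16)) = 21 - (-900)/(-25/16) = 21 - (-900)*(-16)/25 = 21 - 36*16 = 21 - 576 = -555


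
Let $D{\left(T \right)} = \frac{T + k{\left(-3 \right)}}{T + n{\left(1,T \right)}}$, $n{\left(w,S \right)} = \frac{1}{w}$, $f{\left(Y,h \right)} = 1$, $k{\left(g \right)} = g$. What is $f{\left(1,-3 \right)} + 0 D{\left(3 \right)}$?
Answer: $1$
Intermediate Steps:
$D{\left(T \right)} = \frac{-3 + T}{1 + T}$ ($D{\left(T \right)} = \frac{T - 3}{T + 1^{-1}} = \frac{-3 + T}{T + 1} = \frac{-3 + T}{1 + T}$)
$f{\left(1,-3 \right)} + 0 D{\left(3 \right)} = 1 + 0 \frac{-3 + 3}{1 + 3} = 1 + 0 \cdot \frac{1}{4} \cdot 0 = 1 + 0 \cdot 0 = 1 + 0 = 1$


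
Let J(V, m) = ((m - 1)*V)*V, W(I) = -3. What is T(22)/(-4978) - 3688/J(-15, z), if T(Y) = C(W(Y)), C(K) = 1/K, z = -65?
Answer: 9181907/36961650 ≈ 0.24842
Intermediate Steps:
J(V, m) = V²*(-1 + m) (J(V, m) = ((-1 + m)*V)*V = (V*(-1 + m))*V = V²*(-1 + m))
T(Y) = -⅓ (T(Y) = 1/(-3) = -⅓)
T(22)/(-4978) - 3688/J(-15, z) = -⅓/(-4978) - 3688*1/(225*(-1 - 65)) = -⅓*(-1/4978) - 3688/(225*(-66)) = 1/14934 - 3688/(-14850) = 1/14934 - 3688*(-1/14850) = 1/14934 + 1844/7425 = 9181907/36961650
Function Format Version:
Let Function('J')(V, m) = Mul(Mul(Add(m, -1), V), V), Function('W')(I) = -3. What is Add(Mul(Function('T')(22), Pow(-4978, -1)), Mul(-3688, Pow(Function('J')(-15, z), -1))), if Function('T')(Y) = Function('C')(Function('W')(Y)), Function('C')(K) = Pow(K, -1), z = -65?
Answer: Rational(9181907, 36961650) ≈ 0.24842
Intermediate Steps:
Function('J')(V, m) = Mul(Pow(V, 2), Add(-1, m)) (Function('J')(V, m) = Mul(Mul(Add(-1, m), V), V) = Mul(Mul(V, Add(-1, m)), V) = Mul(Pow(V, 2), Add(-1, m)))
Function('T')(Y) = Rational(-1, 3) (Function('T')(Y) = Pow(-3, -1) = Rational(-1, 3))
Add(Mul(Function('T')(22), Pow(-4978, -1)), Mul(-3688, Pow(Function('J')(-15, z), -1))) = Add(Mul(Rational(-1, 3), Pow(-4978, -1)), Mul(-3688, Pow(Mul(Pow(-15, 2), Add(-1, -65)), -1))) = Add(Mul(Rational(-1, 3), Rational(-1, 4978)), Mul(-3688, Pow(Mul(225, -66), -1))) = Add(Rational(1, 14934), Mul(-3688, Pow(-14850, -1))) = Add(Rational(1, 14934), Mul(-3688, Rational(-1, 14850))) = Add(Rational(1, 14934), Rational(1844, 7425)) = Rational(9181907, 36961650)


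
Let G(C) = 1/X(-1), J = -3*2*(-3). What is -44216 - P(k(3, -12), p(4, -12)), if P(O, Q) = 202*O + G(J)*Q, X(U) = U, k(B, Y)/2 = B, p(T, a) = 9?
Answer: -45419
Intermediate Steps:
J = 18 (J = -6*(-3) = 18)
k(B, Y) = 2*B
G(C) = -1 (G(C) = 1/(-1) = -1)
P(O, Q) = -Q + 202*O (P(O, Q) = 202*O - Q = -Q + 202*O)
-44216 - P(k(3, -12), p(4, -12)) = -44216 - (-1*9 + 202*(2*3)) = -44216 - (-9 + 202*6) = -44216 - (-9 + 1212) = -44216 - 1*1203 = -44216 - 1203 = -45419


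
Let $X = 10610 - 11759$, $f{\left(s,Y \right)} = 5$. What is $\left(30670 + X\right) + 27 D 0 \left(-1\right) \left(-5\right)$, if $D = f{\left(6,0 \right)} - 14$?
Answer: $29521$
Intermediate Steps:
$D = -9$ ($D = 5 - 14 = -9$)
$X = -1149$
$\left(30670 + X\right) + 27 D 0 \left(-1\right) \left(-5\right) = \left(30670 - 1149\right) + 27 \left(-9\right) 0 \left(-1\right) \left(-5\right) = 29521 - 243 \cdot 0 \left(-5\right) = 29521 - 0 = 29521 + 0 = 29521$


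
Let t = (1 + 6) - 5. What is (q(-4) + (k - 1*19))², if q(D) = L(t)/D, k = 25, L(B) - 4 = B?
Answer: 81/4 ≈ 20.250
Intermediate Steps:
t = 2 (t = 7 - 5 = 2)
L(B) = 4 + B
q(D) = 6/D (q(D) = (4 + 2)/D = 6/D)
(q(-4) + (k - 1*19))² = (6/(-4) + (25 - 1*19))² = (6*(-¼) + (25 - 19))² = (-3/2 + 6)² = (9/2)² = 81/4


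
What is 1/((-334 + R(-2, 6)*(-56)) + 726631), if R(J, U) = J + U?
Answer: 1/726073 ≈ 1.3773e-6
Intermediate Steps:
1/((-334 + R(-2, 6)*(-56)) + 726631) = 1/((-334 + (-2 + 6)*(-56)) + 726631) = 1/((-334 + 4*(-56)) + 726631) = 1/((-334 - 224) + 726631) = 1/(-558 + 726631) = 1/726073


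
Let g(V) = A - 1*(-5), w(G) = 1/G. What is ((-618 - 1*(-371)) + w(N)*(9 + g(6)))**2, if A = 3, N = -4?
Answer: 1010025/16 ≈ 63127.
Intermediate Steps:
g(V) = 8 (g(V) = 3 - 1*(-5) = 3 + 5 = 8)
((-618 - 1*(-371)) + w(N)*(9 + g(6)))**2 = ((-618 - 1*(-371)) + (9 + 8)/(-4))**2 = ((-618 + 371) - 1/4*17)**2 = (-247 - 17/4)**2 = (-1005/4)**2 = 1010025/16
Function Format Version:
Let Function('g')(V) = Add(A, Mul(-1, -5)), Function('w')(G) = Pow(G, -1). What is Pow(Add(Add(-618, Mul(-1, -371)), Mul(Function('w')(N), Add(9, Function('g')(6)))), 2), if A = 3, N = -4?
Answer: Rational(1010025, 16) ≈ 63127.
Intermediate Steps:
Function('g')(V) = 8 (Function('g')(V) = Add(3, Mul(-1, -5)) = Add(3, 5) = 8)
Pow(Add(Add(-618, Mul(-1, -371)), Mul(Function('w')(N), Add(9, Function('g')(6)))), 2) = Pow(Add(Add(-618, Mul(-1, -371)), Mul(Pow(-4, -1), Add(9, 8))), 2) = Pow(Add(Add(-618, 371), Mul(Rational(-1, 4), 17)), 2) = Pow(Add(-247, Rational(-17, 4)), 2) = Pow(Rational(-1005, 4), 2) = Rational(1010025, 16)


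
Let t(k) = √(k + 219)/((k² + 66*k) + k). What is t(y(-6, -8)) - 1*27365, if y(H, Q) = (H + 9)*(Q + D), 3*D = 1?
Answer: -13846697/506 ≈ -27365.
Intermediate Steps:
D = ⅓ (D = (⅓)*1 = ⅓ ≈ 0.33333)
y(H, Q) = (9 + H)*(⅓ + Q) (y(H, Q) = (H + 9)*(Q + ⅓) = (9 + H)*(⅓ + Q))
t(k) = √(219 + k)/(k² + 67*k)
t(y(-6, -8)) - 1*27365 = √(219 + (3 + 9*(-8) + (⅓)*(-6) - 6*(-8)))/((3 + 9*(-8) + (⅓)*(-6) - 6*(-8))*(67 + (3 + 9*(-8) + (⅓)*(-6) - 6*(-8)))) - 1*27365 = √(219 + (3 - 72 - 2 + 48))/((3 - 72 - 2 + 48)*(67 + (3 - 72 - 2 + 48))) - 27365 = √(219 - 23)/((-23)*(67 - 23)) - 27365 = -1/23*√196/44 - 27365 = -1/23*1/44*14 - 27365 = -7/506 - 27365 = -13846697/506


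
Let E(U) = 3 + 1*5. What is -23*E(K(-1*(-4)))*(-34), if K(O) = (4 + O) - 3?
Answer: 6256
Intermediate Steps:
K(O) = 1 + O
E(U) = 8 (E(U) = 3 + 5 = 8)
-23*E(K(-1*(-4)))*(-34) = -23*8*(-34) = -184*(-34) = 6256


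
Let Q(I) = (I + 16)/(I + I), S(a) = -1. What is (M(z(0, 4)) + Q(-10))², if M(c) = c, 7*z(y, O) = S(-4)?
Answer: 961/4900 ≈ 0.19612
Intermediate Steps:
z(y, O) = -⅐ (z(y, O) = (⅐)*(-1) = -⅐)
Q(I) = (16 + I)/(2*I) (Q(I) = (16 + I)/((2*I)) = (16 + I)*(1/(2*I)) = (16 + I)/(2*I))
(M(z(0, 4)) + Q(-10))² = (-⅐ + (½)*(16 - 10)/(-10))² = (-⅐ + (½)*(-⅒)*6)² = (-⅐ - 3/10)² = (-31/70)² = 961/4900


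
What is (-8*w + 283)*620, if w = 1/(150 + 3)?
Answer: 26840420/153 ≈ 1.7543e+5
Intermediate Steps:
w = 1/153 ≈ 0.0065359
(-8*w + 283)*620 = (-8*1/153 + 283)*620 = (-8/153 + 283)*620 = (43291/153)*620 = 26840420/153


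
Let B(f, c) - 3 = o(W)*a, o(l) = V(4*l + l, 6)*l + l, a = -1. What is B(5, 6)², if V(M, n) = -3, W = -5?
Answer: 49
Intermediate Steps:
o(l) = -2*l (o(l) = -3*l + l = -2*l)
B(f, c) = -7 (B(f, c) = 3 - 2*(-5)*(-1) = 3 + 10*(-1) = 3 - 10 = -7)
B(5, 6)² = (-7)² = 49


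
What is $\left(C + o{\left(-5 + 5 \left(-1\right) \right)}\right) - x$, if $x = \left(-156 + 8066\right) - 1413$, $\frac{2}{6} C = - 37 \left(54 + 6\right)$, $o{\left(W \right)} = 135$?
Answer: $-13022$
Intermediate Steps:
$C = -6660$ ($C = 3 \left(- 37 \left(54 + 6\right)\right) = 3 \left(\left(-37\right) 60\right) = 3 \left(-2220\right) = -6660$)
$x = 6497$ ($x = 7910 - 1413 = 6497$)
$\left(C + o{\left(-5 + 5 \left(-1\right) \right)}\right) - x = \left(-6660 + 135\right) - 6497 = -6525 - 6497 = -13022$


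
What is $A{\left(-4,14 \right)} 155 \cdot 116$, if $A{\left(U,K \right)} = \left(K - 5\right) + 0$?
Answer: $161820$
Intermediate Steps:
$A{\left(U,K \right)} = -5 + K$ ($A{\left(U,K \right)} = \left(-5 + K\right) + 0 = -5 + K$)
$A{\left(-4,14 \right)} 155 \cdot 116 = \left(-5 + 14\right) 155 \cdot 116 = 9 \cdot 155 \cdot 116 = 1395 \cdot 116 = 161820$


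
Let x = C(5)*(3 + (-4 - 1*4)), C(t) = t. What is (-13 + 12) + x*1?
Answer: -26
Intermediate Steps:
x = -25 (x = 5*(3 + (-4 - 1*4)) = 5*(3 + (-4 - 4)) = 5*(3 - 8) = 5*(-5) = -25)
(-13 + 12) + x*1 = (-13 + 12) - 25*1 = -1 - 25 = -26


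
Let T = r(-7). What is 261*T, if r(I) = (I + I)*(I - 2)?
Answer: 32886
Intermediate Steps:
r(I) = 2*I*(-2 + I) (r(I) = (2*I)*(-2 + I) = 2*I*(-2 + I))
T = 126 (T = 2*(-7)*(-2 - 7) = 2*(-7)*(-9) = 126)
261*T = 261*126 = 32886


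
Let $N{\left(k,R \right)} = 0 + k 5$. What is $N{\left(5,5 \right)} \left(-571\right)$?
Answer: $-14275$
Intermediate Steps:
$N{\left(k,R \right)} = 5 k$ ($N{\left(k,R \right)} = 0 + 5 k = 5 k$)
$N{\left(5,5 \right)} \left(-571\right) = 5 \cdot 5 \left(-571\right) = 25 \left(-571\right) = -14275$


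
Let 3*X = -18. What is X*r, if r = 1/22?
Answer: -3/11 ≈ -0.27273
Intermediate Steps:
X = -6 (X = (1/3)*(-18) = -6)
r = 1/22 ≈ 0.045455
X*r = -6*1/22 = -3/11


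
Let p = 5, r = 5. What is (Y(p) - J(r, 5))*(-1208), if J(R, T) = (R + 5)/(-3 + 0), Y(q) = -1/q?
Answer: -56776/15 ≈ -3785.1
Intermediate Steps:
J(R, T) = -5/3 - R/3 (J(R, T) = (5 + R)/(-3) = (5 + R)*(-⅓) = -5/3 - R/3)
(Y(p) - J(r, 5))*(-1208) = (-1/5 - (-5/3 - ⅓*5))*(-1208) = (-1*⅕ - (-5/3 - 5/3))*(-1208) = (-⅕ - 1*(-10/3))*(-1208) = (-⅕ + 10/3)*(-1208) = (47/15)*(-1208) = -56776/15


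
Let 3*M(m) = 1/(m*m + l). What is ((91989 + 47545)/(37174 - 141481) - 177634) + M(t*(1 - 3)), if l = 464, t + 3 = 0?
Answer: -3088101517077/17384500 ≈ -1.7764e+5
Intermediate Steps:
t = -3 (t = -3 + 0 = -3)
M(m) = 1/(3*(464 + m**2)) (M(m) = 1/(3*(m*m + 464)) = 1/(3*(m**2 + 464)) = 1/(3*(464 + m**2)))
((91989 + 47545)/(37174 - 141481) - 177634) + M(t*(1 - 3)) = ((91989 + 47545)/(37174 - 141481) - 177634) + 1/(3*(464 + (-3*(1 - 3))**2)) = (139534/(-104307) - 177634) + 1/(3*(464 + (-3*(-2))**2)) = (139534*(-1/104307) - 177634) + 1/(3*(464 + 6**2)) = (-139534/104307 - 177634) + 1/(3*(464 + 36)) = -18528609172/104307 + (1/3)/500 = -18528609172/104307 + (1/3)*(1/500) = -18528609172/104307 + 1/1500 = -3088101517077/17384500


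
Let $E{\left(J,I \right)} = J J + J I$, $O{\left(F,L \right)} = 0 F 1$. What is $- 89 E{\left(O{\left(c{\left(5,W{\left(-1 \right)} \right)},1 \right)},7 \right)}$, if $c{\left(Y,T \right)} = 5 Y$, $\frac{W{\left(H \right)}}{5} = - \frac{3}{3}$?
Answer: $0$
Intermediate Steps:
$W{\left(H \right)} = -5$ ($W{\left(H \right)} = 5 \left(- \frac{3}{3}\right) = 5 \left(\left(-3\right) \frac{1}{3}\right) = 5 \left(-1\right) = -5$)
$O{\left(F,L \right)} = 0$ ($O{\left(F,L \right)} = 0 \cdot 1 = 0$)
$E{\left(J,I \right)} = J^{2} + I J$
$- 89 E{\left(O{\left(c{\left(5,W{\left(-1 \right)} \right)},1 \right)},7 \right)} = - 89 \cdot 0 \left(7 + 0\right) = - 89 \cdot 0 \cdot 7 = \left(-89\right) 0 = 0$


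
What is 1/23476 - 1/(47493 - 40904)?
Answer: -16887/154683364 ≈ -0.00010917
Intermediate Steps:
1/23476 - 1/(47493 - 40904) = 1/23476 - 1/6589 = -16887/154683364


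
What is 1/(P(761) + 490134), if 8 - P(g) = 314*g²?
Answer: -1/181353852 ≈ -5.5141e-9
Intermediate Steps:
P(g) = 8 - 314*g²
1/(P(761) + 490134) = 1/((8 - 314*761²) + 490134) = 1/((8 - 314*579121) + 490134) = 1/((8 - 181843994) + 490134) = 1/(-181843986 + 490134) = 1/(-181353852) = -1/181353852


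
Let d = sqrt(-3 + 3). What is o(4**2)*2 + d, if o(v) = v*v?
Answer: 512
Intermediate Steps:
o(v) = v**2
d = 0 (d = sqrt(0) = 0)
o(4**2)*2 + d = (4**2)**2*2 + 0 = 16**2*2 + 0 = 256*2 + 0 = 512 + 0 = 512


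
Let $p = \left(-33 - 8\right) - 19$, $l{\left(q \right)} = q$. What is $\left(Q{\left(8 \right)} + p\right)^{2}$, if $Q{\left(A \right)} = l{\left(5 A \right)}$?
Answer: $400$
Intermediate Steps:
$Q{\left(A \right)} = 5 A$
$p = -60$ ($p = -41 - 19 = -60$)
$\left(Q{\left(8 \right)} + p\right)^{2} = \left(5 \cdot 8 - 60\right)^{2} = \left(40 - 60\right)^{2} = \left(-20\right)^{2} = 400$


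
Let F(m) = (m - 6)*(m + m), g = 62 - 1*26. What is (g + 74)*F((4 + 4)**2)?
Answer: 816640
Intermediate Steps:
g = 36 (g = 62 - 26 = 36)
F(m) = 2*m*(-6 + m) (F(m) = (-6 + m)*(2*m) = 2*m*(-6 + m))
(g + 74)*F((4 + 4)**2) = (36 + 74)*(2*(4 + 4)**2*(-6 + (4 + 4)**2)) = 110*(2*8**2*(-6 + 8**2)) = 110*(2*64*(-6 + 64)) = 110*(2*64*58) = 110*7424 = 816640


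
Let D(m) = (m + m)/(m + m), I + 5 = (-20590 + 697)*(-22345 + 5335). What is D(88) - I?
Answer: -338379924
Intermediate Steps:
I = 338379925 (I = -5 + (-20590 + 697)*(-22345 + 5335) = -5 - 19893*(-17010) = -5 + 338379930 = 338379925)
D(m) = 1 (D(m) = (2*m)/((2*m)) = (2*m)*(1/(2*m)) = 1)
D(88) - I = 1 - 1*338379925 = 1 - 338379925 = -338379924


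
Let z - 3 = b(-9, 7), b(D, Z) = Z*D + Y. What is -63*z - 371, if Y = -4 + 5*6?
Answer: 1771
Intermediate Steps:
Y = 26 (Y = -4 + 30 = 26)
b(D, Z) = 26 + D*Z (b(D, Z) = Z*D + 26 = D*Z + 26 = 26 + D*Z)
z = -34 (z = 3 + (26 - 9*7) = 3 + (26 - 63) = 3 - 37 = -34)
-63*z - 371 = -63*(-34) - 371 = 2142 - 371 = 1771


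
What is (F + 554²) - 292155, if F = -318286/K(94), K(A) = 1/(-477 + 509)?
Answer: -10170391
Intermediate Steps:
K(A) = 1/32
F = -10185152 (F = -318286/1/32 = -318286*32 = -10185152)
(F + 554²) - 292155 = (-10185152 + 554²) - 292155 = (-10185152 + 306916) - 292155 = -9878236 - 292155 = -10170391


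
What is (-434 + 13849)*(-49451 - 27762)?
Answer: -1035812395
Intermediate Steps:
(-434 + 13849)*(-49451 - 27762) = 13415*(-77213) = -1035812395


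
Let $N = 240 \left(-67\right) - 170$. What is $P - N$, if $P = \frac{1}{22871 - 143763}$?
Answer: $\frac{1964494999}{120892} \approx 16250.0$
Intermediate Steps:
$N = -16250$ ($N = -16080 - 170 = -16250$)
$P = - \frac{1}{120892}$ ($P = \frac{1}{-120892} = - \frac{1}{120892} \approx -8.2718 \cdot 10^{-6}$)
$P - N = - \frac{1}{120892} - -16250 = - \frac{1}{120892} + 16250 = \frac{1964494999}{120892}$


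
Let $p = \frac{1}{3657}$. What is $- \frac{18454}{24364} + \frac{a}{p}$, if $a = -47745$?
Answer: $- \frac{2127019419857}{12182} \approx -1.746 \cdot 10^{8}$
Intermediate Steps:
$p = \frac{1}{3657} \approx 0.00027345$
$- \frac{18454}{24364} + \frac{a}{p} = - \frac{18454}{24364} - 47745 \frac{1}{\frac{1}{3657}} = \left(-18454\right) \frac{1}{24364} - 174603465 = - \frac{9227}{12182} - 174603465 = - \frac{2127019419857}{12182}$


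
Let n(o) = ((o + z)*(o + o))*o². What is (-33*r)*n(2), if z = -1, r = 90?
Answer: -47520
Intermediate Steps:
n(o) = 2*o³*(-1 + o) (n(o) = ((o - 1)*(o + o))*o² = ((-1 + o)*(2*o))*o² = (2*o*(-1 + o))*o² = 2*o³*(-1 + o))
(-33*r)*n(2) = (-33*90)*(2*2³*(-1 + 2)) = -5940*8 = -2970*16 = -47520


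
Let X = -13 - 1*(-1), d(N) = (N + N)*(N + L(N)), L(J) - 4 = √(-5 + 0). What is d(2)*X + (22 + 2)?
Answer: -264 - 48*I*√5 ≈ -264.0 - 107.33*I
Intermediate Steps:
L(J) = 4 + I*√5 (L(J) = 4 + √(-5 + 0) = 4 + √(-5) = 4 + I*√5)
d(N) = 2*N*(4 + N + I*√5) (d(N) = (N + N)*(N + (4 + I*√5)) = (2*N)*(4 + N + I*√5) = 2*N*(4 + N + I*√5))
X = -12 (X = -13 + 1 = -12)
d(2)*X + (22 + 2) = (2*2*(4 + 2 + I*√5))*(-12) + (22 + 2) = (2*2*(6 + I*√5))*(-12) + 24 = (24 + 4*I*√5)*(-12) + 24 = (-288 - 48*I*√5) + 24 = -264 - 48*I*√5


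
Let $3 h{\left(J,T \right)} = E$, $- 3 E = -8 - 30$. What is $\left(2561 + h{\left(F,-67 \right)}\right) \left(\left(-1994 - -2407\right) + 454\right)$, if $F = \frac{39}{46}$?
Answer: $\frac{6672143}{3} \approx 2.224 \cdot 10^{6}$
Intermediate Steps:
$F = \frac{39}{46}$ ($F = 39 \cdot \frac{1}{46} = \frac{39}{46} \approx 0.84783$)
$E = \frac{38}{3}$ ($E = - \frac{-8 - 30}{3} = \left(- \frac{1}{3}\right) \left(-38\right) = \frac{38}{3} \approx 12.667$)
$h{\left(J,T \right)} = \frac{38}{9}$ ($h{\left(J,T \right)} = \frac{1}{3} \cdot \frac{38}{3} = \frac{38}{9}$)
$\left(2561 + h{\left(F,-67 \right)}\right) \left(\left(-1994 - -2407\right) + 454\right) = \left(2561 + \frac{38}{9}\right) \left(\left(-1994 - -2407\right) + 454\right) = \frac{23087 \left(\left(-1994 + 2407\right) + 454\right)}{9} = \frac{23087 \left(413 + 454\right)}{9} = \frac{23087}{9} \cdot 867 = \frac{6672143}{3}$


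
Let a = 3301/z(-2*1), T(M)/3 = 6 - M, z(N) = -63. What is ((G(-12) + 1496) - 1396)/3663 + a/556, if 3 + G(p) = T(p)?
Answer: -755815/14256396 ≈ -0.053016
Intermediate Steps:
T(M) = 18 - 3*M (T(M) = 3*(6 - M) = 18 - 3*M)
G(p) = 15 - 3*p (G(p) = -3 + (18 - 3*p) = 15 - 3*p)
a = -3301/63 (a = 3301/(-63) = 3301*(-1/63) = -3301/63 ≈ -52.397)
((G(-12) + 1496) - 1396)/3663 + a/556 = (((15 - 3*(-12)) + 1496) - 1396)/3663 - 3301/63/556 = (((15 + 36) + 1496) - 1396)*(1/3663) - 3301/63*1/556 = ((51 + 1496) - 1396)*(1/3663) - 3301/35028 = (1547 - 1396)*(1/3663) - 3301/35028 = 151*(1/3663) - 3301/35028 = 151/3663 - 3301/35028 = -755815/14256396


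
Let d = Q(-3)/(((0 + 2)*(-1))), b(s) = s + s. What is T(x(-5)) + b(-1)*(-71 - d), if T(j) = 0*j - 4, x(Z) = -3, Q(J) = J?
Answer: 141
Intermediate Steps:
b(s) = 2*s
d = 3/2 (d = -3*(-1/(0 + 2)) = -3/(2*(-1)) = -3/(-2) = -3*(-½) = 3/2 ≈ 1.5000)
T(j) = -4 (T(j) = 0 - 4 = -4)
T(x(-5)) + b(-1)*(-71 - d) = -4 + (2*(-1))*(-71 - 1*3/2) = -4 - 2*(-71 - 3/2) = -4 - 2*(-145/2) = -4 + 145 = 141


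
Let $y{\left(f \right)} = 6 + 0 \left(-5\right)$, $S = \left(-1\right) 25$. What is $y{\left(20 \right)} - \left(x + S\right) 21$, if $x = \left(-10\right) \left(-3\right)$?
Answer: $-99$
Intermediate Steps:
$S = -25$
$x = 30$
$y{\left(f \right)} = 6$ ($y{\left(f \right)} = 6 + 0 = 6$)
$y{\left(20 \right)} - \left(x + S\right) 21 = 6 - \left(30 - 25\right) 21 = 6 - 5 \cdot 21 = 6 - 105 = -99$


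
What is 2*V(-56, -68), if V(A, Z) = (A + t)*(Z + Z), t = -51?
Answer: 29104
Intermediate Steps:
V(A, Z) = 2*Z*(-51 + A) (V(A, Z) = (A - 51)*(Z + Z) = (-51 + A)*(2*Z) = 2*Z*(-51 + A))
2*V(-56, -68) = 2*(2*(-68)*(-51 - 56)) = 2*(2*(-68)*(-107)) = 2*14552 = 29104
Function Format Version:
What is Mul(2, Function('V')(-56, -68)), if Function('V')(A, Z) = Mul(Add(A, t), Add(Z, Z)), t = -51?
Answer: 29104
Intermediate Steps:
Function('V')(A, Z) = Mul(2, Z, Add(-51, A)) (Function('V')(A, Z) = Mul(Add(A, -51), Add(Z, Z)) = Mul(Add(-51, A), Mul(2, Z)) = Mul(2, Z, Add(-51, A)))
Mul(2, Function('V')(-56, -68)) = Mul(2, Mul(2, -68, Add(-51, -56))) = Mul(2, Mul(2, -68, -107)) = Mul(2, 14552) = 29104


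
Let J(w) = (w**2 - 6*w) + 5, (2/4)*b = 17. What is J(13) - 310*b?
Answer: -10444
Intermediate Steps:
b = 34 (b = 2*17 = 34)
J(w) = 5 + w**2 - 6*w
J(13) - 310*b = (5 + 13**2 - 6*13) - 310*34 = (5 + 169 - 78) - 10540 = 96 - 10540 = -10444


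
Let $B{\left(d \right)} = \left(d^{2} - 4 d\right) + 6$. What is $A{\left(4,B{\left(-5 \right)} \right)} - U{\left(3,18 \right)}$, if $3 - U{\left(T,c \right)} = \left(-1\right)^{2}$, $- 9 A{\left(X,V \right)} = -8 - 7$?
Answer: $- \frac{1}{3} \approx -0.33333$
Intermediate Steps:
$B{\left(d \right)} = 6 + d^{2} - 4 d$
$A{\left(X,V \right)} = \frac{5}{3}$ ($A{\left(X,V \right)} = - \frac{-8 - 7}{9} = \left(- \frac{1}{9}\right) \left(-15\right) = \frac{5}{3}$)
$U{\left(T,c \right)} = 2$ ($U{\left(T,c \right)} = 3 - \left(-1\right)^{2} = 3 - 1 = 2$)
$A{\left(4,B{\left(-5 \right)} \right)} - U{\left(3,18 \right)} = \frac{5}{3} - 2 = - \frac{1}{3}$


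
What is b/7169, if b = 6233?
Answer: 6233/7169 ≈ 0.86944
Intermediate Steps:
b/7169 = 6233/7169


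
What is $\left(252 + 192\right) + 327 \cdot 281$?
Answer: $92331$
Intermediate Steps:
$\left(252 + 192\right) + 327 \cdot 281 = 444 + 91887 = 92331$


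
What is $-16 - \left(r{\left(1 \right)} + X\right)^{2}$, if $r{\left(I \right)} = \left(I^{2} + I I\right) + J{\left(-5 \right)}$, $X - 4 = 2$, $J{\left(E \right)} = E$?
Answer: $-25$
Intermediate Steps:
$X = 6$ ($X = 4 + 2 = 6$)
$r{\left(I \right)} = -5 + 2 I^{2}$ ($r{\left(I \right)} = \left(I^{2} + I I\right) - 5 = \left(I^{2} + I^{2}\right) - 5 = 2 I^{2} - 5 = -5 + 2 I^{2}$)
$-16 - \left(r{\left(1 \right)} + X\right)^{2} = -16 - \left(\left(-5 + 2 \cdot 1^{2}\right) + 6\right)^{2} = -16 - \left(\left(-5 + 2 \cdot 1\right) + 6\right)^{2} = -16 - \left(\left(-5 + 2\right) + 6\right)^{2} = -16 - \left(-3 + 6\right)^{2} = -16 - 3^{2} = -16 - 9 = -25$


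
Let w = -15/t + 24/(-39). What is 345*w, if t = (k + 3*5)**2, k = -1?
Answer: -608235/2548 ≈ -238.71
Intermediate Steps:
t = 196 (t = (-1 + 3*5)**2 = (-1 + 15)**2 = 14**2 = 196)
w = -1763/2548 (w = -15/196 + 24/(-39) = -15*1/196 + 24*(-1/39) = -15/196 - 8/13 = -1763/2548 ≈ -0.69192)
345*w = 345*(-1763/2548) = -608235/2548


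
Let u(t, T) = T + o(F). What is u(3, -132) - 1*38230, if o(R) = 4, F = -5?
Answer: -38358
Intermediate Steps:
u(t, T) = 4 + T (u(t, T) = T + 4 = 4 + T)
u(3, -132) - 1*38230 = (4 - 132) - 1*38230 = -128 - 38230 = -38358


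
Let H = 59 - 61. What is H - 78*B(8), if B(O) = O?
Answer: -626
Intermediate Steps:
H = -2
H - 78*B(8) = -2 - 78*8 = -2 - 624 = -626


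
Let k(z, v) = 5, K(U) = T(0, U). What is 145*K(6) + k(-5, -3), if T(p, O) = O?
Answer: 875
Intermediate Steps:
K(U) = U
145*K(6) + k(-5, -3) = 145*6 + 5 = 870 + 5 = 875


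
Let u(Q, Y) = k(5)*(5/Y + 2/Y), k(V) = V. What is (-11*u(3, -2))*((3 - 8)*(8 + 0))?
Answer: -7700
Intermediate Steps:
u(Q, Y) = 35/Y (u(Q, Y) = 5*(5/Y + 2/Y) = 5*(7/Y) = 35/Y)
(-11*u(3, -2))*((3 - 8)*(8 + 0)) = (-385/(-2))*((3 - 8)*(8 + 0)) = (-385*(-1)/2)*(-5*8) = -11*(-35/2)*(-40) = (385/2)*(-40) = -7700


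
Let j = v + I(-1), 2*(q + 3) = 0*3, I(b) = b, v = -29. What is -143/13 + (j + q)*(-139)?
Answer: 4576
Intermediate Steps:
q = -3 (q = -3 + (0*3)/2 = -3 + (½)*0 = -3 + 0 = -3)
j = -30 (j = -29 - 1 = -30)
-143/13 + (j + q)*(-139) = -143/13 + (-30 - 3)*(-139) = -143*1/13 - 33*(-139) = -11 + 4587 = 4576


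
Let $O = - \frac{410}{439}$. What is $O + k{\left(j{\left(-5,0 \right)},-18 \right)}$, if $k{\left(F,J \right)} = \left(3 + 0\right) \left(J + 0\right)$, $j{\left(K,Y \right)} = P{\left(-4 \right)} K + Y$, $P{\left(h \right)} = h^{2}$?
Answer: $- \frac{24116}{439} \approx -54.934$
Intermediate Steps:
$O = - \frac{410}{439}$ ($O = \left(-410\right) \frac{1}{439} = - \frac{410}{439} \approx -0.93394$)
$j{\left(K,Y \right)} = Y + 16 K$ ($j{\left(K,Y \right)} = \left(-4\right)^{2} K + Y = 16 K + Y = Y + 16 K$)
$k{\left(F,J \right)} = 3 J$
$O + k{\left(j{\left(-5,0 \right)},-18 \right)} = - \frac{410}{439} + 3 \left(-18\right) = - \frac{410}{439} - 54 = - \frac{24116}{439}$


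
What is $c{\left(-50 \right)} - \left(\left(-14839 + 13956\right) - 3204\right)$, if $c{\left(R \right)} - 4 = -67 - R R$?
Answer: $1524$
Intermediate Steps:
$c{\left(R \right)} = -63 - R^{2}$ ($c{\left(R \right)} = 4 - \left(67 + R R\right) = 4 - \left(67 + R^{2}\right) = -63 - R^{2}$)
$c{\left(-50 \right)} - \left(\left(-14839 + 13956\right) - 3204\right) = \left(-63 - \left(-50\right)^{2}\right) - \left(\left(-14839 + 13956\right) - 3204\right) = \left(-63 - 2500\right) - \left(-883 - 3204\right) = \left(-63 - 2500\right) - -4087 = -2563 + 4087 = 1524$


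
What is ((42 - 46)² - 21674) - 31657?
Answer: -53315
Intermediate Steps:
((42 - 46)² - 21674) - 31657 = ((-4)² - 21674) - 31657 = (16 - 21674) - 31657 = -21658 - 31657 = -53315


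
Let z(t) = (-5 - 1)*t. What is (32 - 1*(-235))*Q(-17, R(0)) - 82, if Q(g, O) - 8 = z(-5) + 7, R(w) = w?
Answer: 11933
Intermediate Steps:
z(t) = -6*t
Q(g, O) = 45 (Q(g, O) = 8 + (-6*(-5) + 7) = 8 + (30 + 7) = 8 + 37 = 45)
(32 - 1*(-235))*Q(-17, R(0)) - 82 = (32 - 1*(-235))*45 - 82 = (32 + 235)*45 - 82 = 267*45 - 82 = 12015 - 82 = 11933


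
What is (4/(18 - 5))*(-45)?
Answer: -180/13 ≈ -13.846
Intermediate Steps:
(4/(18 - 5))*(-45) = (4/13)*(-45) = -180/13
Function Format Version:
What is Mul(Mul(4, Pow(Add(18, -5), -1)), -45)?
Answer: Rational(-180, 13) ≈ -13.846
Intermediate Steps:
Mul(Mul(4, Pow(Add(18, -5), -1)), -45) = Mul(Mul(4, Pow(13, -1)), -45) = Mul(Mul(4, Rational(1, 13)), -45) = Mul(Rational(4, 13), -45) = Rational(-180, 13)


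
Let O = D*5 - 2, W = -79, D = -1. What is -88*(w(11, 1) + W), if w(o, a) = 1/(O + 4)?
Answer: 20944/3 ≈ 6981.3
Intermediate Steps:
O = -7 (O = -1*5 - 2 = -5 - 2 = -7)
w(o, a) = -⅓ (w(o, a) = 1/(-7 + 4) = 1/(-3) = -⅓)
-88*(w(11, 1) + W) = -88*(-⅓ - 79) = -88*(-238/3) = 20944/3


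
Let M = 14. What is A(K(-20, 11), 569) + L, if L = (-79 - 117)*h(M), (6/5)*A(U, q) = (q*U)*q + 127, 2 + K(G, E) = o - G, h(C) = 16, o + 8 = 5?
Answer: 12131947/3 ≈ 4.0440e+6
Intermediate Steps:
o = -3 (o = -8 + 5 = -3)
K(G, E) = -5 - G (K(G, E) = -2 + (-3 - G) = -5 - G)
A(U, q) = 635/6 + 5*U*q²/6 (A(U, q) = 5*((q*U)*q + 127)/6 = 5*((U*q)*q + 127)/6 = 5*(U*q² + 127)/6 = 5*(127 + U*q²)/6 = 635/6 + 5*U*q²/6)
L = -3136 (L = (-79 - 117)*16 = -196*16 = -3136)
A(K(-20, 11), 569) + L = (635/6 + (⅚)*(-5 - 1*(-20))*569²) - 3136 = (635/6 + (⅚)*(-5 + 20)*323761) - 3136 = (635/6 + (⅚)*15*323761) - 3136 = (635/6 + 8094025/2) - 3136 = 12141355/3 - 3136 = 12131947/3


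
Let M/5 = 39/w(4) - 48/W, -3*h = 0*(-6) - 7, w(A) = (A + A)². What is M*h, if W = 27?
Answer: -23555/1728 ≈ -13.631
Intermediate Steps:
w(A) = 4*A² (w(A) = (2*A)² = 4*A²)
h = 7/3 (h = -(0*(-6) - 7)/3 = -(0 - 7)/3 = -⅓*(-7) = 7/3 ≈ 2.3333)
M = -3365/576 (M = 5*(39/((4*4²)) - 48/27) = 5*(39/((4*16)) - 48*1/27) = 5*(39/64 - 16/9) = 5*(-673/576) = -3365/576 ≈ -5.8420)
M*h = -3365/576*7/3 = -23555/1728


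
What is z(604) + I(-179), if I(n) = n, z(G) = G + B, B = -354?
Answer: 71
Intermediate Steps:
z(G) = -354 + G (z(G) = G - 354 = -354 + G)
z(604) + I(-179) = (-354 + 604) - 179 = 250 - 179 = 71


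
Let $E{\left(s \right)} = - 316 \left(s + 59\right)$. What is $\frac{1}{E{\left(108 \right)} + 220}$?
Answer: $- \frac{1}{52552} \approx -1.9029 \cdot 10^{-5}$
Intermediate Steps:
$E{\left(s \right)} = -18644 - 316 s$ ($E{\left(s \right)} = - 316 \left(59 + s\right) = -18644 - 316 s$)
$\frac{1}{E{\left(108 \right)} + 220} = \frac{1}{\left(-18644 - 34128\right) + 220} = \frac{1}{-52772 + 220} = \frac{1}{-52552} = - \frac{1}{52552}$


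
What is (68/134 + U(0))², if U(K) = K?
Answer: 1156/4489 ≈ 0.25752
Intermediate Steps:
(68/134 + U(0))² = (68/134 + 0)² = (68*(1/134) + 0)² = (34/67 + 0)² = (34/67)² = 1156/4489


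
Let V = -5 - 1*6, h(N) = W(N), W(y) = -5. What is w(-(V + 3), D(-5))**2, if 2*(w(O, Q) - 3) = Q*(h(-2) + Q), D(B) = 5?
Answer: 9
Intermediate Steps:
h(N) = -5
V = -11 (V = -5 - 6 = -11)
w(O, Q) = 3 + Q*(-5 + Q)/2 (w(O, Q) = 3 + (Q*(-5 + Q))/2 = 3 + Q*(-5 + Q)/2)
w(-(V + 3), D(-5))**2 = (3 + (1/2)*5**2 - 5/2*5)**2 = (3 + (1/2)*25 - 25/2)**2 = (3 + 25/2 - 25/2)**2 = 3**2 = 9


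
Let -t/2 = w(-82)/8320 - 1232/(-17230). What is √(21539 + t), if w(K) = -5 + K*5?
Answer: √17290275226844295/895960 ≈ 146.76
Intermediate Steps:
w(K) = -5 + 5*K
t = -309979/7167680 (t = -2*((-5 + 5*(-82))/8320 - 1232/(-17230)) = -2*((-5 - 410)*(1/8320) - 1232*(-1/17230)) = -2*(-415*1/8320 + 616/8615) = -2*(-83/1664 + 616/8615) = -2*309979/14335360 = -309979/7167680 ≈ -0.043247)
√(21539 + t) = √(21539 - 309979/7167680) = √(154384349541/7167680) = √17290275226844295/895960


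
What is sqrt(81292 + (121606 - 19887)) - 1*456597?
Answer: -456597 + sqrt(183011) ≈ -4.5617e+5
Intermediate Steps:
sqrt(81292 + (121606 - 19887)) - 1*456597 = sqrt(81292 + 101719) - 456597 = sqrt(183011) - 456597 = -456597 + sqrt(183011)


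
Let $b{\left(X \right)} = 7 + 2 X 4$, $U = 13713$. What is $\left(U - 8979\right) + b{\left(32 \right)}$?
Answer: $4997$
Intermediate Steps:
$b{\left(X \right)} = 7 + 8 X$ ($b{\left(X \right)} = 7 + 2 \cdot 4 X = 7 + 8 X$)
$\left(U - 8979\right) + b{\left(32 \right)} = \left(13713 - 8979\right) + \left(7 + 8 \cdot 32\right) = 4734 + \left(7 + 256\right) = 4734 + 263 = 4997$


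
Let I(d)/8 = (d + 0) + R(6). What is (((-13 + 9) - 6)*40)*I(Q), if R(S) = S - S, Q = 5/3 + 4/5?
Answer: -23680/3 ≈ -7893.3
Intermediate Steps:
Q = 37/15 (Q = 5*(1/3) + 4*(1/5) = 5/3 + 4/5 = 37/15 ≈ 2.4667)
R(S) = 0
I(d) = 8*d (I(d) = 8*((d + 0) + 0) = 8*(d + 0) = 8*d)
(((-13 + 9) - 6)*40)*I(Q) = (((-13 + 9) - 6)*40)*(8*(37/15)) = ((-4 - 6)*40)*(296/15) = -10*40*(296/15) = -400*296/15 = -23680/3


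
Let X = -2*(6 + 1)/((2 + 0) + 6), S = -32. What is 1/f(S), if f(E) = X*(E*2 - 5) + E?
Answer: 4/355 ≈ 0.011268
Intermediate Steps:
X = -7/4 (X = -14/(2 + 6) = -14/8 = -2*7/8 = -7/4 ≈ -1.7500)
f(E) = 35/4 - 5*E/2 (f(E) = -7*(E*2 - 5)/4 + E = -7*(2*E - 5)/4 + E = -7*(-5 + 2*E)/4 + E = (35/4 - 7*E/2) + E = 35/4 - 5*E/2)
1/f(S) = 1/(35/4 - 5/2*(-32)) = 1/(35/4 + 80) = 1/(355/4) = 4/355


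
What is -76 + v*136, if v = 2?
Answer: 196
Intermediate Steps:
-76 + v*136 = -76 + 2*136 = -76 + 272 = 196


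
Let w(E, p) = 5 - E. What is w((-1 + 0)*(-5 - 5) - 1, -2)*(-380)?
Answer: 1520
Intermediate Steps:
w((-1 + 0)*(-5 - 5) - 1, -2)*(-380) = (5 - ((-1 + 0)*(-5 - 5) - 1))*(-380) = (5 - (-1*(-10) - 1))*(-380) = (5 - (10 - 1))*(-380) = (5 - 1*9)*(-380) = (5 - 9)*(-380) = -4*(-380) = 1520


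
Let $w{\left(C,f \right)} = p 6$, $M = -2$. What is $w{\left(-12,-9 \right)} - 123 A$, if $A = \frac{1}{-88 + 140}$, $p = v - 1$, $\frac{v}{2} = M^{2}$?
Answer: $\frac{2061}{52} \approx 39.635$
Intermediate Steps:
$v = 8$ ($v = 2 \left(-2\right)^{2} = 2 \cdot 4 = 8$)
$p = 7$ ($p = 8 - 1 = 7$)
$A = \frac{1}{52} \approx 0.019231$
$w{\left(C,f \right)} = 42$ ($w{\left(C,f \right)} = 7 \cdot 6 = 42$)
$w{\left(-12,-9 \right)} - 123 A = 42 - \frac{123}{52} = \frac{2061}{52}$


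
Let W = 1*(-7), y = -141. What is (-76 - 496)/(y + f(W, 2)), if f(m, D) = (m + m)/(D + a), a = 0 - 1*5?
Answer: 1716/409 ≈ 4.1956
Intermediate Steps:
a = -5 (a = 0 - 5 = -5)
W = -7
f(m, D) = 2*m/(-5 + D) (f(m, D) = (m + m)/(D - 5) = (2*m)/(-5 + D) = 2*m/(-5 + D))
(-76 - 496)/(y + f(W, 2)) = (-76 - 496)/(-141 + 2*(-7)/(-5 + 2)) = -572/(-141 + 2*(-7)/(-3)) = -572/(-141 + 2*(-7)*(-⅓)) = -572/(-141 + 14/3) = -572/(-409/3) = -572*(-3/409) = 1716/409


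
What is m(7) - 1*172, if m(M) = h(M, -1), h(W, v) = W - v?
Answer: -164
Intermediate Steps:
m(M) = 1 + M (m(M) = M - 1*(-1) = M + 1 = 1 + M)
m(7) - 1*172 = (1 + 7) - 1*172 = 8 - 172 = -164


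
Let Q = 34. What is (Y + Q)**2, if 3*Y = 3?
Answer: 1225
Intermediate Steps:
Y = 1 (Y = (1/3)*3 = 1)
(Y + Q)**2 = (1 + 34)**2 = 35**2 = 1225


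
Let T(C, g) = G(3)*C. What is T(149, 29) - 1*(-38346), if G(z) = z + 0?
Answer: 38793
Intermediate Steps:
G(z) = z
T(C, g) = 3*C
T(149, 29) - 1*(-38346) = 3*149 - 1*(-38346) = 447 + 38346 = 38793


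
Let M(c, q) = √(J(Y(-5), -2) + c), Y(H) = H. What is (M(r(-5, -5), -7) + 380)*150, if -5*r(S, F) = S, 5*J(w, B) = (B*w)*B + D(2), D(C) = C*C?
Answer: 57000 + 30*I*√55 ≈ 57000.0 + 222.49*I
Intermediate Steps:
D(C) = C²
J(w, B) = ⅘ + w*B²/5 (J(w, B) = ((B*w)*B + 2²)/5 = (w*B² + 4)/5 = (4 + w*B²)/5 = ⅘ + w*B²/5)
r(S, F) = -S/5
M(c, q) = √(-16/5 + c) (M(c, q) = √((⅘ + (⅕)*(-5)*(-2)²) + c) = √((⅘ + (⅕)*(-5)*4) + c) = √((⅘ - 4) + c) = √(-16/5 + c))
(M(r(-5, -5), -7) + 380)*150 = (√(-80 + 25*(-⅕*(-5)))/5 + 380)*150 = (√(-80 + 25*1)/5 + 380)*150 = (√(-80 + 25)/5 + 380)*150 = (√(-55)/5 + 380)*150 = ((I*√55)/5 + 380)*150 = (I*√55/5 + 380)*150 = (380 + I*√55/5)*150 = 57000 + 30*I*√55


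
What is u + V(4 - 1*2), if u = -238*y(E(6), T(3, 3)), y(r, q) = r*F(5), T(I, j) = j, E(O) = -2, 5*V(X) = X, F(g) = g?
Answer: 11902/5 ≈ 2380.4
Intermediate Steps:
V(X) = X/5
y(r, q) = 5*r (y(r, q) = r*5 = 5*r)
u = 2380 (u = -1190*(-2) = -238*(-10) = 2380)
u + V(4 - 1*2) = 2380 + (4 - 1*2)/5 = 2380 + (4 - 2)/5 = 2380 + (⅕)*2 = 2380 + ⅖ = 11902/5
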